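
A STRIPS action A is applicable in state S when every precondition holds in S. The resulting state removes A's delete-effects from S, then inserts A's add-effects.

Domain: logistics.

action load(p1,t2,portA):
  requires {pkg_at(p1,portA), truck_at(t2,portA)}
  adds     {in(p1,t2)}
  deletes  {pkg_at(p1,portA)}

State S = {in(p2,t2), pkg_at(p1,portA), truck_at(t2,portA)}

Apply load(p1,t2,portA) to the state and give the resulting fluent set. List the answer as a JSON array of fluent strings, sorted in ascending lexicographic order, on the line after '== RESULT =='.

Compute (S \ del) ∪ add:
  pre ⊆ S: {pkg_at(p1,portA), truck_at(t2,portA)} ⊆ S  — applicable
  S \ del = {in(p2,t2), truck_at(t2,portA)}
  ∪ add   = {in(p1,t2), in(p2,t2), truck_at(t2,portA)}

== RESULT ==
["in(p1,t2)", "in(p2,t2)", "truck_at(t2,portA)"]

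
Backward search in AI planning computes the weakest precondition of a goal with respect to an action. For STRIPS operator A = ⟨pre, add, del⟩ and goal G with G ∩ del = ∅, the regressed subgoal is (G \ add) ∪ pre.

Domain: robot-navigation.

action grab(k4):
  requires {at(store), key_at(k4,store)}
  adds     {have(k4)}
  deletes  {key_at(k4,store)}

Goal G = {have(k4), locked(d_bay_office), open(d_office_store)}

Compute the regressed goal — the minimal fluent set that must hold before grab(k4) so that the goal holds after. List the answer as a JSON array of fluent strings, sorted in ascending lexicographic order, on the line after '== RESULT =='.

Compute (G \ add) ∪ pre:
  G ∩ del = {}  (empty — regression defined)
  G \ add = {have(k4), locked(d_bay_office), open(d_office_store)} \ {have(k4)} = {locked(d_bay_office), open(d_office_store)}
  ∪ pre   = {locked(d_bay_office), open(d_office_store)} ∪ {at(store), key_at(k4,store)}
          = {at(store), key_at(k4,store), locked(d_bay_office), open(d_office_store)}

== RESULT ==
["at(store)", "key_at(k4,store)", "locked(d_bay_office)", "open(d_office_store)"]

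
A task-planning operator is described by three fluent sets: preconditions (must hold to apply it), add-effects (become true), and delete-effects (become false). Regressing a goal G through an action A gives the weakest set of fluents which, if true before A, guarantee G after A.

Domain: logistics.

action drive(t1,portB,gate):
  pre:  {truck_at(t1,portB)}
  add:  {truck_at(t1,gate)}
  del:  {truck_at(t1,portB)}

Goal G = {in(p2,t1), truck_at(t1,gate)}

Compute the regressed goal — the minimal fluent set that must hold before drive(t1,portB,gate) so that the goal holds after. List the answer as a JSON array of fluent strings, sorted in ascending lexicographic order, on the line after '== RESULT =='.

Regress:
  G ∩ del = {}  (empty — regression defined)
  G \ add = {in(p2,t1), truck_at(t1,gate)} \ {truck_at(t1,gate)} = {in(p2,t1)}
  ∪ pre   = {in(p2,t1)} ∪ {truck_at(t1,portB)}
          = {in(p2,t1), truck_at(t1,portB)}

== RESULT ==
["in(p2,t1)", "truck_at(t1,portB)"]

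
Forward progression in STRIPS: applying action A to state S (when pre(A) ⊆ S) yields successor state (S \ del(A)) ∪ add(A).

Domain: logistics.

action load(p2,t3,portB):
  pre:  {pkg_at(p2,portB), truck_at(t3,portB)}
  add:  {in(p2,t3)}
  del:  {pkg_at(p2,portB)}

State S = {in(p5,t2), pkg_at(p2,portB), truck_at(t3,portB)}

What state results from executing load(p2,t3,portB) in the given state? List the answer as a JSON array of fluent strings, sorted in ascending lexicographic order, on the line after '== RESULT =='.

Compute (S \ del) ∪ add:
  pre ⊆ S: {pkg_at(p2,portB), truck_at(t3,portB)} ⊆ S  — applicable
  S \ del = {in(p5,t2), truck_at(t3,portB)}
  ∪ add   = {in(p2,t3), in(p5,t2), truck_at(t3,portB)}

== RESULT ==
["in(p2,t3)", "in(p5,t2)", "truck_at(t3,portB)"]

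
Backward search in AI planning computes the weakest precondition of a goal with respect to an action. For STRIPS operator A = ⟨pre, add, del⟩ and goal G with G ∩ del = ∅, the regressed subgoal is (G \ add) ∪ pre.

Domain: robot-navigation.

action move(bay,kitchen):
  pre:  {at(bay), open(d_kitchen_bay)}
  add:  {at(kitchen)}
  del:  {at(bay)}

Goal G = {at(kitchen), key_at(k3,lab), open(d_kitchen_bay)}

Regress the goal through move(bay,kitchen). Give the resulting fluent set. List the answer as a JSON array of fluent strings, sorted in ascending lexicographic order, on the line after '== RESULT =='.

Compute (G \ add) ∪ pre:
  G ∩ del = {}  (empty — regression defined)
  G \ add = {at(kitchen), key_at(k3,lab), open(d_kitchen_bay)} \ {at(kitchen)} = {key_at(k3,lab), open(d_kitchen_bay)}
  ∪ pre   = {key_at(k3,lab), open(d_kitchen_bay)} ∪ {at(bay), open(d_kitchen_bay)}
          = {at(bay), key_at(k3,lab), open(d_kitchen_bay)}

== RESULT ==
["at(bay)", "key_at(k3,lab)", "open(d_kitchen_bay)"]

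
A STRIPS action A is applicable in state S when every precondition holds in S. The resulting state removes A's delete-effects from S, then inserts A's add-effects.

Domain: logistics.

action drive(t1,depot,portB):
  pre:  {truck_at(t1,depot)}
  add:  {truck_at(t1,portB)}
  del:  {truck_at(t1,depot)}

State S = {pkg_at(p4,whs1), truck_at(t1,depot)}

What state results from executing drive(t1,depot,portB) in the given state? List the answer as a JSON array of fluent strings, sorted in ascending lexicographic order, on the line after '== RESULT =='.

Progress:
  pre ⊆ S: {truck_at(t1,depot)} ⊆ S  — applicable
  S \ del = {pkg_at(p4,whs1)}
  ∪ add   = {pkg_at(p4,whs1), truck_at(t1,portB)}

== RESULT ==
["pkg_at(p4,whs1)", "truck_at(t1,portB)"]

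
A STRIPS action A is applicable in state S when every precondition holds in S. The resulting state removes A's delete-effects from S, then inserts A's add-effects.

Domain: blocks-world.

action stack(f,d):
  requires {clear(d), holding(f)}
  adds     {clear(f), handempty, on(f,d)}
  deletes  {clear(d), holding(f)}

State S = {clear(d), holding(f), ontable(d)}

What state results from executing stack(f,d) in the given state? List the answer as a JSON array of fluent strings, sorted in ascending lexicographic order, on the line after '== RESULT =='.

Progress:
  pre ⊆ S: {clear(d), holding(f)} ⊆ S  — applicable
  S \ del = {ontable(d)}
  ∪ add   = {clear(f), handempty, on(f,d), ontable(d)}

== RESULT ==
["clear(f)", "handempty", "on(f,d)", "ontable(d)"]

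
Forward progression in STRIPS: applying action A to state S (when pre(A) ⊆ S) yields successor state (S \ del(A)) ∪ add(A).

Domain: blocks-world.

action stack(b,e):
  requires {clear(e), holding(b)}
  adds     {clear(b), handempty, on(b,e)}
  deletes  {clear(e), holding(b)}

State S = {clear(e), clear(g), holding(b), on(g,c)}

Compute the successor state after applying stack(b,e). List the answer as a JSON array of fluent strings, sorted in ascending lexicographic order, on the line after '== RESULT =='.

Compute (S \ del) ∪ add:
  pre ⊆ S: {clear(e), holding(b)} ⊆ S  — applicable
  S \ del = {clear(g), on(g,c)}
  ∪ add   = {clear(b), clear(g), handempty, on(b,e), on(g,c)}

== RESULT ==
["clear(b)", "clear(g)", "handempty", "on(b,e)", "on(g,c)"]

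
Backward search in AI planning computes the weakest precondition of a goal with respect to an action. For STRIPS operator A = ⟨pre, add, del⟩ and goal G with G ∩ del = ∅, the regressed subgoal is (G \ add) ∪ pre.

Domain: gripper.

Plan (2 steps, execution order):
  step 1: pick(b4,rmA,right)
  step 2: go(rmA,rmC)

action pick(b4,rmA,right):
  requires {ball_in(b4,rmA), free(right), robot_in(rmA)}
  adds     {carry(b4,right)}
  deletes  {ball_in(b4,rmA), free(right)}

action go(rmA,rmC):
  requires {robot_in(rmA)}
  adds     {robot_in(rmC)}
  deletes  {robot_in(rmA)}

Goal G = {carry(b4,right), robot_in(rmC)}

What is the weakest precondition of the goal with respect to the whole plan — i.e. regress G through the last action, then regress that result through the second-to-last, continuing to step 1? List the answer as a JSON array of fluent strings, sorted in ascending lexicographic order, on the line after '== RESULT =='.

Regress step by step:
  through step 2 (go(rmA,rmC)): drop {robot_in(rmC)}, keep {carry(b4,right)}, require {robot_in(rmA)}
    → {carry(b4,right), robot_in(rmA)}
  through step 1 (pick(b4,rmA,right)): drop {carry(b4,right)}, keep {robot_in(rmA)}, require {ball_in(b4,rmA), free(right), robot_in(rmA)}
    → {ball_in(b4,rmA), free(right), robot_in(rmA)}

== RESULT ==
["ball_in(b4,rmA)", "free(right)", "robot_in(rmA)"]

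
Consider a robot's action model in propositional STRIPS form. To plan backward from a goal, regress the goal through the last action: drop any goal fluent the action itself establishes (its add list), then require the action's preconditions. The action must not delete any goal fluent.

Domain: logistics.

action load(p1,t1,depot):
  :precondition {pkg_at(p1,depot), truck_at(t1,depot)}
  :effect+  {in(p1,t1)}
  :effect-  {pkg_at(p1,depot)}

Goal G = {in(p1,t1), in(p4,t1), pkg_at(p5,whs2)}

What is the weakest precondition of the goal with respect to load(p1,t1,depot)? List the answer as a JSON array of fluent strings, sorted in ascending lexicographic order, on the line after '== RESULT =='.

Regress:
  G ∩ del = {}  (empty — regression defined)
  G \ add = {in(p1,t1), in(p4,t1), pkg_at(p5,whs2)} \ {in(p1,t1)} = {in(p4,t1), pkg_at(p5,whs2)}
  ∪ pre   = {in(p4,t1), pkg_at(p5,whs2)} ∪ {pkg_at(p1,depot), truck_at(t1,depot)}
          = {in(p4,t1), pkg_at(p1,depot), pkg_at(p5,whs2), truck_at(t1,depot)}

== RESULT ==
["in(p4,t1)", "pkg_at(p1,depot)", "pkg_at(p5,whs2)", "truck_at(t1,depot)"]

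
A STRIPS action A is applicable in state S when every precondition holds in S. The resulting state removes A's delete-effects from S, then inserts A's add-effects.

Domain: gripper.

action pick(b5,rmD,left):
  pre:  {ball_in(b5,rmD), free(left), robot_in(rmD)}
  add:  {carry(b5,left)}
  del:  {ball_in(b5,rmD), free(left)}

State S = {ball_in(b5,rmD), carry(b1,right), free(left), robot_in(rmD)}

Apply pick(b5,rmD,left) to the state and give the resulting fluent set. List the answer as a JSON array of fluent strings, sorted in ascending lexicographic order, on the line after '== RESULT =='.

Progress:
  pre ⊆ S: {ball_in(b5,rmD), free(left), robot_in(rmD)} ⊆ S  — applicable
  S \ del = {carry(b1,right), robot_in(rmD)}
  ∪ add   = {carry(b1,right), carry(b5,left), robot_in(rmD)}

== RESULT ==
["carry(b1,right)", "carry(b5,left)", "robot_in(rmD)"]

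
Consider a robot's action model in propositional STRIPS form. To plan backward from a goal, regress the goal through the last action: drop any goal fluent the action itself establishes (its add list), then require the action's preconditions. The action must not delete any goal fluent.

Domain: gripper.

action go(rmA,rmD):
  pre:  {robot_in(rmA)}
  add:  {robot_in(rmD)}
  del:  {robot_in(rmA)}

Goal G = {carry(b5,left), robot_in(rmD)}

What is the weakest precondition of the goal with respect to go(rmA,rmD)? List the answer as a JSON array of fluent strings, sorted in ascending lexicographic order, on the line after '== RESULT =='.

Regress:
  G ∩ del = {}  (empty — regression defined)
  G \ add = {carry(b5,left), robot_in(rmD)} \ {robot_in(rmD)} = {carry(b5,left)}
  ∪ pre   = {carry(b5,left)} ∪ {robot_in(rmA)}
          = {carry(b5,left), robot_in(rmA)}

== RESULT ==
["carry(b5,left)", "robot_in(rmA)"]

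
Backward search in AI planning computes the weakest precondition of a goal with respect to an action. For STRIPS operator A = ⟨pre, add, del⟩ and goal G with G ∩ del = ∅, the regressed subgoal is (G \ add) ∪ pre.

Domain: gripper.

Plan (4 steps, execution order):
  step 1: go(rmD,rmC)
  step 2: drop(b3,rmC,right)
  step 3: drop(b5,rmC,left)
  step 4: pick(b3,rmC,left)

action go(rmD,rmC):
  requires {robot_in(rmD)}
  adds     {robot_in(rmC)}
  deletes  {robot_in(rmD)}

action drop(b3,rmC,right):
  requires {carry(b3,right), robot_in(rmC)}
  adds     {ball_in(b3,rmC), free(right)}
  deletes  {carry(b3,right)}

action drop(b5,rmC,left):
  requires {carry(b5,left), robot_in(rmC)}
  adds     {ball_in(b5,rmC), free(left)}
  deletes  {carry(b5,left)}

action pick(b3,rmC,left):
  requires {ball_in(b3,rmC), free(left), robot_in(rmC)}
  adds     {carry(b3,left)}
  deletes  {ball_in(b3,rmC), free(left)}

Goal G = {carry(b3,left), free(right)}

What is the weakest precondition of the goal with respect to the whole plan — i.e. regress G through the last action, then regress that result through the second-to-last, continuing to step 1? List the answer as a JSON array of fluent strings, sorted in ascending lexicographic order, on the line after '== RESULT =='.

Work backward from the goal:
  through step 4 (pick(b3,rmC,left)): drop {carry(b3,left)}, keep {free(right)}, require {ball_in(b3,rmC), free(left), robot_in(rmC)}
    → {ball_in(b3,rmC), free(left), free(right), robot_in(rmC)}
  through step 3 (drop(b5,rmC,left)): drop {free(left)}, keep {ball_in(b3,rmC), free(right), robot_in(rmC)}, require {carry(b5,left), robot_in(rmC)}
    → {ball_in(b3,rmC), carry(b5,left), free(right), robot_in(rmC)}
  through step 2 (drop(b3,rmC,right)): drop {ball_in(b3,rmC), free(right)}, keep {carry(b5,left), robot_in(rmC)}, require {carry(b3,right), robot_in(rmC)}
    → {carry(b3,right), carry(b5,left), robot_in(rmC)}
  through step 1 (go(rmD,rmC)): drop {robot_in(rmC)}, keep {carry(b3,right), carry(b5,left)}, require {robot_in(rmD)}
    → {carry(b3,right), carry(b5,left), robot_in(rmD)}

== RESULT ==
["carry(b3,right)", "carry(b5,left)", "robot_in(rmD)"]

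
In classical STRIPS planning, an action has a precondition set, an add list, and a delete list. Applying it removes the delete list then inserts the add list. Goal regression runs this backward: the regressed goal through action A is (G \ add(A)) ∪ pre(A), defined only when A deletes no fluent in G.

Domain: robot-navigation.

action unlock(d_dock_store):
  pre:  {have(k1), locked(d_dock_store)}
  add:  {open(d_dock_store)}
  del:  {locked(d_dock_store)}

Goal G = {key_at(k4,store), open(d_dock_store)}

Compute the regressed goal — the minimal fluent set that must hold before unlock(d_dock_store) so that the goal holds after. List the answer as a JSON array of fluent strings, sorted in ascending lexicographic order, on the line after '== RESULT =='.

Compute (G \ add) ∪ pre:
  G ∩ del = {}  (empty — regression defined)
  G \ add = {key_at(k4,store), open(d_dock_store)} \ {open(d_dock_store)} = {key_at(k4,store)}
  ∪ pre   = {key_at(k4,store)} ∪ {have(k1), locked(d_dock_store)}
          = {have(k1), key_at(k4,store), locked(d_dock_store)}

== RESULT ==
["have(k1)", "key_at(k4,store)", "locked(d_dock_store)"]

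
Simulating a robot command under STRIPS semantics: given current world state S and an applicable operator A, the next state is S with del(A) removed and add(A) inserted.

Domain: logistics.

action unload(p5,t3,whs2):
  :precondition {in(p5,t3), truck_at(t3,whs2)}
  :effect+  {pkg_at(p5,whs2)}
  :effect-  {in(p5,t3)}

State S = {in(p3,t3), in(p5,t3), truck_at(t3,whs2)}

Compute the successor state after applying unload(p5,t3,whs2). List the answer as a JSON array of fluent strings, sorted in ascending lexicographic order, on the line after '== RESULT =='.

Progress:
  pre ⊆ S: {in(p5,t3), truck_at(t3,whs2)} ⊆ S  — applicable
  S \ del = {in(p3,t3), truck_at(t3,whs2)}
  ∪ add   = {in(p3,t3), pkg_at(p5,whs2), truck_at(t3,whs2)}

== RESULT ==
["in(p3,t3)", "pkg_at(p5,whs2)", "truck_at(t3,whs2)"]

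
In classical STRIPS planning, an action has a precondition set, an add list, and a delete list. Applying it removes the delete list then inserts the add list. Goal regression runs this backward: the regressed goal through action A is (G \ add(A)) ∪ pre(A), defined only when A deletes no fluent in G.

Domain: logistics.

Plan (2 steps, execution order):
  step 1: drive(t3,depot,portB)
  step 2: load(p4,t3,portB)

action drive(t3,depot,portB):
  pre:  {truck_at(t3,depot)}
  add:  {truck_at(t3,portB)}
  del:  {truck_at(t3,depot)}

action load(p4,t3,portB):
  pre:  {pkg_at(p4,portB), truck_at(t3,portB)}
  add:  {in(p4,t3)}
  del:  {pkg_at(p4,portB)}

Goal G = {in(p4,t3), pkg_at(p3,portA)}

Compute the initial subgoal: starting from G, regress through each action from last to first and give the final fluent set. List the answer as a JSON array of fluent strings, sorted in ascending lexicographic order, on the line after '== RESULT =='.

Regress step by step:
  through step 2 (load(p4,t3,portB)): drop {in(p4,t3)}, keep {pkg_at(p3,portA)}, require {pkg_at(p4,portB), truck_at(t3,portB)}
    → {pkg_at(p3,portA), pkg_at(p4,portB), truck_at(t3,portB)}
  through step 1 (drive(t3,depot,portB)): drop {truck_at(t3,portB)}, keep {pkg_at(p3,portA), pkg_at(p4,portB)}, require {truck_at(t3,depot)}
    → {pkg_at(p3,portA), pkg_at(p4,portB), truck_at(t3,depot)}

== RESULT ==
["pkg_at(p3,portA)", "pkg_at(p4,portB)", "truck_at(t3,depot)"]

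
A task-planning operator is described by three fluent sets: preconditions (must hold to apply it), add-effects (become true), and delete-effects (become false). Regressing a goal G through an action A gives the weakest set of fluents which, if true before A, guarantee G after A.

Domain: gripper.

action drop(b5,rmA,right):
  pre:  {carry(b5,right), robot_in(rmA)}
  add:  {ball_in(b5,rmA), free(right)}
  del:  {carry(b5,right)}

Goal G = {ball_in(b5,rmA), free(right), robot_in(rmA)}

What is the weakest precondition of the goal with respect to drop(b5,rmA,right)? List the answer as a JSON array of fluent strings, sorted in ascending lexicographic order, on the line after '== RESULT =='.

Compute (G \ add) ∪ pre:
  G ∩ del = {}  (empty — regression defined)
  G \ add = {ball_in(b5,rmA), free(right), robot_in(rmA)} \ {ball_in(b5,rmA), free(right)} = {robot_in(rmA)}
  ∪ pre   = {robot_in(rmA)} ∪ {carry(b5,right), robot_in(rmA)}
          = {carry(b5,right), robot_in(rmA)}

== RESULT ==
["carry(b5,right)", "robot_in(rmA)"]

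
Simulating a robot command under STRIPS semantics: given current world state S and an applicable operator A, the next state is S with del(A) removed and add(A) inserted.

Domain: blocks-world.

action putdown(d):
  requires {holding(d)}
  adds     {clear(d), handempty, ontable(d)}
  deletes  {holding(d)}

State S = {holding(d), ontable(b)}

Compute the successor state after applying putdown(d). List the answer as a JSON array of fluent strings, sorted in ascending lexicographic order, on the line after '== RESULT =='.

Progress:
  pre ⊆ S: {holding(d)} ⊆ S  — applicable
  S \ del = {ontable(b)}
  ∪ add   = {clear(d), handempty, ontable(b), ontable(d)}

== RESULT ==
["clear(d)", "handempty", "ontable(b)", "ontable(d)"]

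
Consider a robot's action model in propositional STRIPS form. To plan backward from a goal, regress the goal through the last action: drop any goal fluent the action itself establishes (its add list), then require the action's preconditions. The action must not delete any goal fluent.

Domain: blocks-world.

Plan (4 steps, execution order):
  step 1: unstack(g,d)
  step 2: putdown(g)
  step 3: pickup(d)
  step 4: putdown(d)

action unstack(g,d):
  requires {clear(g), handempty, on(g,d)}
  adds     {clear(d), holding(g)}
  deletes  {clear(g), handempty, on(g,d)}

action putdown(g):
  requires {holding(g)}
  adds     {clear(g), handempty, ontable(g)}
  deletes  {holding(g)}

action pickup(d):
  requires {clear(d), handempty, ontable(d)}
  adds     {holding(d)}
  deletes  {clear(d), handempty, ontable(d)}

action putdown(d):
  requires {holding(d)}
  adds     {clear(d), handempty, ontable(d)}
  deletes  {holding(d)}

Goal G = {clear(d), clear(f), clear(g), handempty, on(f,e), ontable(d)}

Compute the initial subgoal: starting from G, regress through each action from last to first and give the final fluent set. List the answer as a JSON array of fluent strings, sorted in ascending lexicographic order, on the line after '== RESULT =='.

Work backward from the goal:
  through step 4 (putdown(d)): drop {clear(d), handempty, ontable(d)}, keep {clear(f), clear(g), on(f,e)}, require {holding(d)}
    → {clear(f), clear(g), holding(d), on(f,e)}
  through step 3 (pickup(d)): drop {holding(d)}, keep {clear(f), clear(g), on(f,e)}, require {clear(d), handempty, ontable(d)}
    → {clear(d), clear(f), clear(g), handempty, on(f,e), ontable(d)}
  through step 2 (putdown(g)): drop {clear(g), handempty}, keep {clear(d), clear(f), on(f,e), ontable(d)}, require {holding(g)}
    → {clear(d), clear(f), holding(g), on(f,e), ontable(d)}
  through step 1 (unstack(g,d)): drop {clear(d), holding(g)}, keep {clear(f), on(f,e), ontable(d)}, require {clear(g), handempty, on(g,d)}
    → {clear(f), clear(g), handempty, on(f,e), on(g,d), ontable(d)}

== RESULT ==
["clear(f)", "clear(g)", "handempty", "on(f,e)", "on(g,d)", "ontable(d)"]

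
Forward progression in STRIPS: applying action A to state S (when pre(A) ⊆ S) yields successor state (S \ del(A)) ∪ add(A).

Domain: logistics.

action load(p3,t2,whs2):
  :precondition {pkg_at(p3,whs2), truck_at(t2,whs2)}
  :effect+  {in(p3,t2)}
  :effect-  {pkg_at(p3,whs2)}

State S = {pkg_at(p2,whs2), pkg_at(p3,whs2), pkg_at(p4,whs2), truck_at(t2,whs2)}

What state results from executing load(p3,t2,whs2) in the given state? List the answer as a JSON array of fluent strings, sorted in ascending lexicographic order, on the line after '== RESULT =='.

Compute (S \ del) ∪ add:
  pre ⊆ S: {pkg_at(p3,whs2), truck_at(t2,whs2)} ⊆ S  — applicable
  S \ del = {pkg_at(p2,whs2), pkg_at(p4,whs2), truck_at(t2,whs2)}
  ∪ add   = {in(p3,t2), pkg_at(p2,whs2), pkg_at(p4,whs2), truck_at(t2,whs2)}

== RESULT ==
["in(p3,t2)", "pkg_at(p2,whs2)", "pkg_at(p4,whs2)", "truck_at(t2,whs2)"]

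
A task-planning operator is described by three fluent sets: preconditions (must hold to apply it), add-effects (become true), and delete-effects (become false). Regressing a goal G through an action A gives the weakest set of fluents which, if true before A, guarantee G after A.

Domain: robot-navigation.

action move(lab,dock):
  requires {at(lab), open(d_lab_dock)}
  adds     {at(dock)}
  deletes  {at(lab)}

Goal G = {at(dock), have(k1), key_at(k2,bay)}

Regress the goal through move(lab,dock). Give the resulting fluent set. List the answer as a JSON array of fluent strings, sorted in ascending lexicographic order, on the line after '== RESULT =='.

Regress:
  G ∩ del = {}  (empty — regression defined)
  G \ add = {at(dock), have(k1), key_at(k2,bay)} \ {at(dock)} = {have(k1), key_at(k2,bay)}
  ∪ pre   = {have(k1), key_at(k2,bay)} ∪ {at(lab), open(d_lab_dock)}
          = {at(lab), have(k1), key_at(k2,bay), open(d_lab_dock)}

== RESULT ==
["at(lab)", "have(k1)", "key_at(k2,bay)", "open(d_lab_dock)"]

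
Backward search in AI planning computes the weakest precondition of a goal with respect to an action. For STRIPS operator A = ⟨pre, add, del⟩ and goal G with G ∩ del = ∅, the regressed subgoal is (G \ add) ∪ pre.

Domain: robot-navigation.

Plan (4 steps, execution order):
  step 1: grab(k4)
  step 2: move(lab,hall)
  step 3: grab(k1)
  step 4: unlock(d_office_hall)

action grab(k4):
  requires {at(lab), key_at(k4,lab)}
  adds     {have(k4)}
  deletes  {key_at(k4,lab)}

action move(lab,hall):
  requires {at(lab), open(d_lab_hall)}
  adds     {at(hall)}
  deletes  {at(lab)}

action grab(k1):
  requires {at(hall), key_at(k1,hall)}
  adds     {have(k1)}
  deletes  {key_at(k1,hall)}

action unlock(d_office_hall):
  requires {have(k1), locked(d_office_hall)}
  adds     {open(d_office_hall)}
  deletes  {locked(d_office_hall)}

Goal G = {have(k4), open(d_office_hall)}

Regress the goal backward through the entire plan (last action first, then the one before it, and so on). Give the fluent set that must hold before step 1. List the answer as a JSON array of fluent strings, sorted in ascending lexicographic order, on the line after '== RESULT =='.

Work backward from the goal:
  through step 4 (unlock(d_office_hall)): drop {open(d_office_hall)}, keep {have(k4)}, require {have(k1), locked(d_office_hall)}
    → {have(k1), have(k4), locked(d_office_hall)}
  through step 3 (grab(k1)): drop {have(k1)}, keep {have(k4), locked(d_office_hall)}, require {at(hall), key_at(k1,hall)}
    → {at(hall), have(k4), key_at(k1,hall), locked(d_office_hall)}
  through step 2 (move(lab,hall)): drop {at(hall)}, keep {have(k4), key_at(k1,hall), locked(d_office_hall)}, require {at(lab), open(d_lab_hall)}
    → {at(lab), have(k4), key_at(k1,hall), locked(d_office_hall), open(d_lab_hall)}
  through step 1 (grab(k4)): drop {have(k4)}, keep {at(lab), key_at(k1,hall), locked(d_office_hall), open(d_lab_hall)}, require {at(lab), key_at(k4,lab)}
    → {at(lab), key_at(k1,hall), key_at(k4,lab), locked(d_office_hall), open(d_lab_hall)}

== RESULT ==
["at(lab)", "key_at(k1,hall)", "key_at(k4,lab)", "locked(d_office_hall)", "open(d_lab_hall)"]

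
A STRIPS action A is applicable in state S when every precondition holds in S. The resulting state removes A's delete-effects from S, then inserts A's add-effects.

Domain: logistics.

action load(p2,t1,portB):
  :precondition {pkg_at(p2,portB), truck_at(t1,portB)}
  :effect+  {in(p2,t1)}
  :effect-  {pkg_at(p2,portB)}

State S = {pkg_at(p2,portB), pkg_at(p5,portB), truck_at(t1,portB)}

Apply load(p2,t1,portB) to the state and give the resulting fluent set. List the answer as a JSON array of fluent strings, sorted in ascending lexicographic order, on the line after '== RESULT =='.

Progress:
  pre ⊆ S: {pkg_at(p2,portB), truck_at(t1,portB)} ⊆ S  — applicable
  S \ del = {pkg_at(p5,portB), truck_at(t1,portB)}
  ∪ add   = {in(p2,t1), pkg_at(p5,portB), truck_at(t1,portB)}

== RESULT ==
["in(p2,t1)", "pkg_at(p5,portB)", "truck_at(t1,portB)"]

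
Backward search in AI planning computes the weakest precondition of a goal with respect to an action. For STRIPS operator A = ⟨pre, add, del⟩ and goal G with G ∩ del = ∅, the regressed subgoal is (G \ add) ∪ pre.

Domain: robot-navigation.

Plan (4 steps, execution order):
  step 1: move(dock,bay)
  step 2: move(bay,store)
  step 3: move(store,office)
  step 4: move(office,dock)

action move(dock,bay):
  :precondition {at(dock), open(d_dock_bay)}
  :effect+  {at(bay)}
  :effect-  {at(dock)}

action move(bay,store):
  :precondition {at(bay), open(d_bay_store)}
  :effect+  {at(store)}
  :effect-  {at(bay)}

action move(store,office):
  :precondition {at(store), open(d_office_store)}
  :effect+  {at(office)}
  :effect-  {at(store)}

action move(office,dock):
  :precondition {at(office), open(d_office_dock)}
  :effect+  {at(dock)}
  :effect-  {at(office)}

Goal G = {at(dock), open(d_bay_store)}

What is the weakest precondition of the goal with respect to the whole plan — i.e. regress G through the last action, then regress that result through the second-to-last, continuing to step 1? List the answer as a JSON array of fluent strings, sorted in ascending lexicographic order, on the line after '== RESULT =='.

Work backward from the goal:
  through step 4 (move(office,dock)): drop {at(dock)}, keep {open(d_bay_store)}, require {at(office), open(d_office_dock)}
    → {at(office), open(d_bay_store), open(d_office_dock)}
  through step 3 (move(store,office)): drop {at(office)}, keep {open(d_bay_store), open(d_office_dock)}, require {at(store), open(d_office_store)}
    → {at(store), open(d_bay_store), open(d_office_dock), open(d_office_store)}
  through step 2 (move(bay,store)): drop {at(store)}, keep {open(d_bay_store), open(d_office_dock), open(d_office_store)}, require {at(bay), open(d_bay_store)}
    → {at(bay), open(d_bay_store), open(d_office_dock), open(d_office_store)}
  through step 1 (move(dock,bay)): drop {at(bay)}, keep {open(d_bay_store), open(d_office_dock), open(d_office_store)}, require {at(dock), open(d_dock_bay)}
    → {at(dock), open(d_bay_store), open(d_dock_bay), open(d_office_dock), open(d_office_store)}

== RESULT ==
["at(dock)", "open(d_bay_store)", "open(d_dock_bay)", "open(d_office_dock)", "open(d_office_store)"]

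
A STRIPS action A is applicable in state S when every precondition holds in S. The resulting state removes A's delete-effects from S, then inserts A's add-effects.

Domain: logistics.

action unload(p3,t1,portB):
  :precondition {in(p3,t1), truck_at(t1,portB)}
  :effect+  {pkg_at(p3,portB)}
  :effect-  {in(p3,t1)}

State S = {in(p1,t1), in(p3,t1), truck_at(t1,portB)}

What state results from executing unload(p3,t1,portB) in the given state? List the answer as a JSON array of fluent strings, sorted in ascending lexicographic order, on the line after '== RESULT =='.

Progress:
  pre ⊆ S: {in(p3,t1), truck_at(t1,portB)} ⊆ S  — applicable
  S \ del = {in(p1,t1), truck_at(t1,portB)}
  ∪ add   = {in(p1,t1), pkg_at(p3,portB), truck_at(t1,portB)}

== RESULT ==
["in(p1,t1)", "pkg_at(p3,portB)", "truck_at(t1,portB)"]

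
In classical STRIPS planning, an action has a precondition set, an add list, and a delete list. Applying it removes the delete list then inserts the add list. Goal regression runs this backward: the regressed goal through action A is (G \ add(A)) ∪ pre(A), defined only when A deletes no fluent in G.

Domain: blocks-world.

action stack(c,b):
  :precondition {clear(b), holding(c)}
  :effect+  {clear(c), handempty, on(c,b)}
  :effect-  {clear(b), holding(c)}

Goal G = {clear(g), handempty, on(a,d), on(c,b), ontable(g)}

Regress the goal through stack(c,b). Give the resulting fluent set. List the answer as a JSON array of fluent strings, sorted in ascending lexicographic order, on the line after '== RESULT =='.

Compute (G \ add) ∪ pre:
  G ∩ del = {}  (empty — regression defined)
  G \ add = {clear(g), handempty, on(a,d), on(c,b), ontable(g)} \ {clear(c), handempty, on(c,b)} = {clear(g), on(a,d), ontable(g)}
  ∪ pre   = {clear(g), on(a,d), ontable(g)} ∪ {clear(b), holding(c)}
          = {clear(b), clear(g), holding(c), on(a,d), ontable(g)}

== RESULT ==
["clear(b)", "clear(g)", "holding(c)", "on(a,d)", "ontable(g)"]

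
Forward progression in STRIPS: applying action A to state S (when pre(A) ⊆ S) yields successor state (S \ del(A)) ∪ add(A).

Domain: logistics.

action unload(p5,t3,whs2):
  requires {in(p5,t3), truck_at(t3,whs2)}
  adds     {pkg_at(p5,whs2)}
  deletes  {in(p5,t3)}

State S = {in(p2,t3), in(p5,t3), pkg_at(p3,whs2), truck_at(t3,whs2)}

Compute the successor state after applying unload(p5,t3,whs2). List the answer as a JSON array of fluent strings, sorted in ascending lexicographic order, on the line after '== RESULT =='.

Progress:
  pre ⊆ S: {in(p5,t3), truck_at(t3,whs2)} ⊆ S  — applicable
  S \ del = {in(p2,t3), pkg_at(p3,whs2), truck_at(t3,whs2)}
  ∪ add   = {in(p2,t3), pkg_at(p3,whs2), pkg_at(p5,whs2), truck_at(t3,whs2)}

== RESULT ==
["in(p2,t3)", "pkg_at(p3,whs2)", "pkg_at(p5,whs2)", "truck_at(t3,whs2)"]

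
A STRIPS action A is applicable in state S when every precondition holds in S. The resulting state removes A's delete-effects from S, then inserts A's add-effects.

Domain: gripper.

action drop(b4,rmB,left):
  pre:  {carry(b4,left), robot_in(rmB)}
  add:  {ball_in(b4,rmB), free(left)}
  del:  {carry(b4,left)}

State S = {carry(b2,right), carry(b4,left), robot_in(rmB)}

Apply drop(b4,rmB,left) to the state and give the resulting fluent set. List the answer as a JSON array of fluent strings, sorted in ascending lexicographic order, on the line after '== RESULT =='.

Compute (S \ del) ∪ add:
  pre ⊆ S: {carry(b4,left), robot_in(rmB)} ⊆ S  — applicable
  S \ del = {carry(b2,right), robot_in(rmB)}
  ∪ add   = {ball_in(b4,rmB), carry(b2,right), free(left), robot_in(rmB)}

== RESULT ==
["ball_in(b4,rmB)", "carry(b2,right)", "free(left)", "robot_in(rmB)"]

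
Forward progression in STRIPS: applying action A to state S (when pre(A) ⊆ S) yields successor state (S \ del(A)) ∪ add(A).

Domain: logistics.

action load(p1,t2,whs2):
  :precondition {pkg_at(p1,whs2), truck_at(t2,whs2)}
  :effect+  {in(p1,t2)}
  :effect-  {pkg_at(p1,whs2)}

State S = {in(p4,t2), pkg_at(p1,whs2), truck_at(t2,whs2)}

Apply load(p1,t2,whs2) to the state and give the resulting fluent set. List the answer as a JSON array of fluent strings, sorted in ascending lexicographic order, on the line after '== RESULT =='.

Compute (S \ del) ∪ add:
  pre ⊆ S: {pkg_at(p1,whs2), truck_at(t2,whs2)} ⊆ S  — applicable
  S \ del = {in(p4,t2), truck_at(t2,whs2)}
  ∪ add   = {in(p1,t2), in(p4,t2), truck_at(t2,whs2)}

== RESULT ==
["in(p1,t2)", "in(p4,t2)", "truck_at(t2,whs2)"]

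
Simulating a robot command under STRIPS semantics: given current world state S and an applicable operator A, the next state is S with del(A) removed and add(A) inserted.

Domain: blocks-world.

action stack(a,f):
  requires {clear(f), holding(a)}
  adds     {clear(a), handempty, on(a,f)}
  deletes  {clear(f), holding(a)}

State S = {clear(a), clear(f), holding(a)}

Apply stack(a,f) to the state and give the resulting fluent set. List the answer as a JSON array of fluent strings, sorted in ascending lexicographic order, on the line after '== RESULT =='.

Compute (S \ del) ∪ add:
  pre ⊆ S: {clear(f), holding(a)} ⊆ S  — applicable
  S \ del = {clear(a)}
  ∪ add   = {clear(a), handempty, on(a,f)}

== RESULT ==
["clear(a)", "handempty", "on(a,f)"]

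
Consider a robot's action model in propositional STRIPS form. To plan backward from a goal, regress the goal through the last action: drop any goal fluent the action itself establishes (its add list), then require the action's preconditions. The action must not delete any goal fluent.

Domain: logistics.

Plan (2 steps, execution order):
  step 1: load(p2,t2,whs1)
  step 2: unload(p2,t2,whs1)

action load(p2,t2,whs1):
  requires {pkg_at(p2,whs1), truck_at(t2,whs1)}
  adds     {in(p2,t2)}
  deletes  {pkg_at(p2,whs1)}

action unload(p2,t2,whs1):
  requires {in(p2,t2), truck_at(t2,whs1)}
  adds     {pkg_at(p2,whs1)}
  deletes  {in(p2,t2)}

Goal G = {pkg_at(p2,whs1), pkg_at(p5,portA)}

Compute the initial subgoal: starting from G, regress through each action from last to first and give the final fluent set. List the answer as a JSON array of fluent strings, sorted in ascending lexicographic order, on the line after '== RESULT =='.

Work backward from the goal:
  through step 2 (unload(p2,t2,whs1)): drop {pkg_at(p2,whs1)}, keep {pkg_at(p5,portA)}, require {in(p2,t2), truck_at(t2,whs1)}
    → {in(p2,t2), pkg_at(p5,portA), truck_at(t2,whs1)}
  through step 1 (load(p2,t2,whs1)): drop {in(p2,t2)}, keep {pkg_at(p5,portA), truck_at(t2,whs1)}, require {pkg_at(p2,whs1), truck_at(t2,whs1)}
    → {pkg_at(p2,whs1), pkg_at(p5,portA), truck_at(t2,whs1)}

== RESULT ==
["pkg_at(p2,whs1)", "pkg_at(p5,portA)", "truck_at(t2,whs1)"]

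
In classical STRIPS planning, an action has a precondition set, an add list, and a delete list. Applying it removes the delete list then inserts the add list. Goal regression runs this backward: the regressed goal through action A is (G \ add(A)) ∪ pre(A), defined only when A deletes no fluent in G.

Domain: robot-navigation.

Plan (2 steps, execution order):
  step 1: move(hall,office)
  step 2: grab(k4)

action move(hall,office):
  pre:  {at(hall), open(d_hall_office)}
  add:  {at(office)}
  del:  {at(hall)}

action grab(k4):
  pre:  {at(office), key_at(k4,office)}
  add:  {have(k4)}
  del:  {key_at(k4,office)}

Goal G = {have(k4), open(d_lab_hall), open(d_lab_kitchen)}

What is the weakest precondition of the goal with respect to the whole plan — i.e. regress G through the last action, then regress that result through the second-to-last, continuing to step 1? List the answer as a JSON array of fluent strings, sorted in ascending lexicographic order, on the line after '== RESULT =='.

Work backward from the goal:
  through step 2 (grab(k4)): drop {have(k4)}, keep {open(d_lab_hall), open(d_lab_kitchen)}, require {at(office), key_at(k4,office)}
    → {at(office), key_at(k4,office), open(d_lab_hall), open(d_lab_kitchen)}
  through step 1 (move(hall,office)): drop {at(office)}, keep {key_at(k4,office), open(d_lab_hall), open(d_lab_kitchen)}, require {at(hall), open(d_hall_office)}
    → {at(hall), key_at(k4,office), open(d_hall_office), open(d_lab_hall), open(d_lab_kitchen)}

== RESULT ==
["at(hall)", "key_at(k4,office)", "open(d_hall_office)", "open(d_lab_hall)", "open(d_lab_kitchen)"]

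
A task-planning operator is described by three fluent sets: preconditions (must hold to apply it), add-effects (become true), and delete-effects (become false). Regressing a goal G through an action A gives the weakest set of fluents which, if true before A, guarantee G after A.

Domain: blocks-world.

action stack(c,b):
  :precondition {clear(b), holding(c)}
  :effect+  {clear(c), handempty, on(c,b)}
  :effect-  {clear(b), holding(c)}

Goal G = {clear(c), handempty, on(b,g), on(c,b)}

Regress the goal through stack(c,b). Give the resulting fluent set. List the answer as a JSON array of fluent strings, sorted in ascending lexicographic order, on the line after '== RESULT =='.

Compute (G \ add) ∪ pre:
  G ∩ del = {}  (empty — regression defined)
  G \ add = {clear(c), handempty, on(b,g), on(c,b)} \ {clear(c), handempty, on(c,b)} = {on(b,g)}
  ∪ pre   = {on(b,g)} ∪ {clear(b), holding(c)}
          = {clear(b), holding(c), on(b,g)}

== RESULT ==
["clear(b)", "holding(c)", "on(b,g)"]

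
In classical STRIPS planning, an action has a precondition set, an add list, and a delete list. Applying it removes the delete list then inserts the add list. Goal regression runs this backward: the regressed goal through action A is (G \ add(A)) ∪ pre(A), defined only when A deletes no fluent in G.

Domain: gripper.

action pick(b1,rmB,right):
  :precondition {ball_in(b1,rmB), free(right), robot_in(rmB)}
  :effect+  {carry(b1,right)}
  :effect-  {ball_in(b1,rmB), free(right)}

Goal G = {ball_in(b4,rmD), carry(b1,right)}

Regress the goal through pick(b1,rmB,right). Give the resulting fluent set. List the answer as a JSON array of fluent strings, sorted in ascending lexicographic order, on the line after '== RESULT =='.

Compute (G \ add) ∪ pre:
  G ∩ del = {}  (empty — regression defined)
  G \ add = {ball_in(b4,rmD), carry(b1,right)} \ {carry(b1,right)} = {ball_in(b4,rmD)}
  ∪ pre   = {ball_in(b4,rmD)} ∪ {ball_in(b1,rmB), free(right), robot_in(rmB)}
          = {ball_in(b1,rmB), ball_in(b4,rmD), free(right), robot_in(rmB)}

== RESULT ==
["ball_in(b1,rmB)", "ball_in(b4,rmD)", "free(right)", "robot_in(rmB)"]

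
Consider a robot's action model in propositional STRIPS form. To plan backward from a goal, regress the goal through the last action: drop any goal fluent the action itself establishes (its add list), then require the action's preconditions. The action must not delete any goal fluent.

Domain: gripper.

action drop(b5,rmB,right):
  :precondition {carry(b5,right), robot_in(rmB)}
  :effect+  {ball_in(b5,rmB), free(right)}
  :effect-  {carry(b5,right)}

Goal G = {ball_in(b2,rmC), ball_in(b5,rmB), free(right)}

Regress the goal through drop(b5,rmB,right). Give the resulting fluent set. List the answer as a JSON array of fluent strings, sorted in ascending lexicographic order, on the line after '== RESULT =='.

Regress:
  G ∩ del = {}  (empty — regression defined)
  G \ add = {ball_in(b2,rmC), ball_in(b5,rmB), free(right)} \ {ball_in(b5,rmB), free(right)} = {ball_in(b2,rmC)}
  ∪ pre   = {ball_in(b2,rmC)} ∪ {carry(b5,right), robot_in(rmB)}
          = {ball_in(b2,rmC), carry(b5,right), robot_in(rmB)}

== RESULT ==
["ball_in(b2,rmC)", "carry(b5,right)", "robot_in(rmB)"]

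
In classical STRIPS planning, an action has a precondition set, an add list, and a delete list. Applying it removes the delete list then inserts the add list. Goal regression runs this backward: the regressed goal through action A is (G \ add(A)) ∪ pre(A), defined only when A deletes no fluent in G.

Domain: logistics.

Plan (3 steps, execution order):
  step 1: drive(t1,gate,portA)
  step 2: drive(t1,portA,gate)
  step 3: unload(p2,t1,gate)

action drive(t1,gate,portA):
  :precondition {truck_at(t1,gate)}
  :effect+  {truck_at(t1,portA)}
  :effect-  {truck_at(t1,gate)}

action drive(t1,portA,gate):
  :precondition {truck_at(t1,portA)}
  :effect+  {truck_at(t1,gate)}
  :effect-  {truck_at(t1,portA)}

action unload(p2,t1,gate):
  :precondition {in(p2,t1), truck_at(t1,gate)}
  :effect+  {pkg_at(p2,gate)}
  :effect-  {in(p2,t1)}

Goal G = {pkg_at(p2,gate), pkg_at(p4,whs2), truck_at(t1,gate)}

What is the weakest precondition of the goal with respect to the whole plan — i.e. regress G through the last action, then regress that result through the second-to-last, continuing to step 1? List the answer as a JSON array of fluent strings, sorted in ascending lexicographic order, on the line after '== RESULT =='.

Regress step by step:
  through step 3 (unload(p2,t1,gate)): drop {pkg_at(p2,gate)}, keep {pkg_at(p4,whs2), truck_at(t1,gate)}, require {in(p2,t1), truck_at(t1,gate)}
    → {in(p2,t1), pkg_at(p4,whs2), truck_at(t1,gate)}
  through step 2 (drive(t1,portA,gate)): drop {truck_at(t1,gate)}, keep {in(p2,t1), pkg_at(p4,whs2)}, require {truck_at(t1,portA)}
    → {in(p2,t1), pkg_at(p4,whs2), truck_at(t1,portA)}
  through step 1 (drive(t1,gate,portA)): drop {truck_at(t1,portA)}, keep {in(p2,t1), pkg_at(p4,whs2)}, require {truck_at(t1,gate)}
    → {in(p2,t1), pkg_at(p4,whs2), truck_at(t1,gate)}

== RESULT ==
["in(p2,t1)", "pkg_at(p4,whs2)", "truck_at(t1,gate)"]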